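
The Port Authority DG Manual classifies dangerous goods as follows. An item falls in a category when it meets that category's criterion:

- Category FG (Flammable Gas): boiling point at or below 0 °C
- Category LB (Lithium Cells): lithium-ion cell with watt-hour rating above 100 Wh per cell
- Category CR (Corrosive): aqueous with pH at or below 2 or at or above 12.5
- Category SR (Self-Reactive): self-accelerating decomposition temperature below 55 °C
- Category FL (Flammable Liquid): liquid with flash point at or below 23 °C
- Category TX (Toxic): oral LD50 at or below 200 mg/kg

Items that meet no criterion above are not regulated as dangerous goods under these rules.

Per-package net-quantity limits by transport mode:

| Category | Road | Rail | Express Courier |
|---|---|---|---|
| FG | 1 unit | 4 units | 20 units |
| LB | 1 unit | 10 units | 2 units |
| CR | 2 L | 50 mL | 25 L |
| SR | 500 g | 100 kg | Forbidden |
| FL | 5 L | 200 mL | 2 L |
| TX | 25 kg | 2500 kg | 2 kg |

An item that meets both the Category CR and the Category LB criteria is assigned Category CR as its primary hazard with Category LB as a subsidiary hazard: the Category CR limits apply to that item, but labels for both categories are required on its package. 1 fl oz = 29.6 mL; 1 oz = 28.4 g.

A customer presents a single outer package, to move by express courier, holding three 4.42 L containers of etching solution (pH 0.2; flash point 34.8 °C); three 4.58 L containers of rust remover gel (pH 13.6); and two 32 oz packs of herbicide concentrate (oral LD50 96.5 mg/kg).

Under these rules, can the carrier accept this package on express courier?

No

pH 0.2 meets the Category CR criterion (Corrosive), so the etching solution is Category CR.
Rust remover gel: pH 13.6 ≥ 12.5 → Category CR (Corrosive).
Oral LD50 96.5 mg/kg meets the Category TX criterion (Toxic), so the herbicide concentrate is Category TX.
Category CR net quantity: (three 4.42 L containers = 13.26 L) + (three 4.58 L containers = 13.74 L) = 27 L.
27 L exceeds the express courier limit of 25 L for Category CR.
Category TX quantity: two 32 oz packs = 1817.6 g.
1817.6 g is within the express courier limit of 2 kg for Category TX.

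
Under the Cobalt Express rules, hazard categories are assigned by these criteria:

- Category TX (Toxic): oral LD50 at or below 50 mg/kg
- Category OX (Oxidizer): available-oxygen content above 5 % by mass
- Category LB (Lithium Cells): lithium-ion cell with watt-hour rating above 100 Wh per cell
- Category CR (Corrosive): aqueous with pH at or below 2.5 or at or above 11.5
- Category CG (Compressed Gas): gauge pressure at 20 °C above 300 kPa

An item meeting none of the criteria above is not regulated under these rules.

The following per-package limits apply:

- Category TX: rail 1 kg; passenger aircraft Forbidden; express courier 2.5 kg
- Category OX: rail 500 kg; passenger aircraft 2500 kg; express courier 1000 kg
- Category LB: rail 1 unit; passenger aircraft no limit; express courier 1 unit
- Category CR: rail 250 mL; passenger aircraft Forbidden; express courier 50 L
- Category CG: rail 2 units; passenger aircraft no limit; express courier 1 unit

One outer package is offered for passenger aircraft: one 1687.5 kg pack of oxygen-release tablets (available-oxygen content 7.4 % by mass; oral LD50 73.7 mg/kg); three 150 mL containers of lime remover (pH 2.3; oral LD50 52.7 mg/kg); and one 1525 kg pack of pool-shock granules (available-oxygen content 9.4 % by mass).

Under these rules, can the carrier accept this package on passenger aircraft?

Available-oxygen content 7.4 % by mass meets the Category OX criterion (Oxidizer), so the oxygen-release tablets are Category OX.
The lime remover has pH 2.3, which is ≤ 2.5, so it is Category CR (Corrosive).
With available-oxygen content 9.4 % by mass (> 5 % by mass), the pool-shock granules fall in Category OX.
Category OX net quantity: 1687.5 kg + 1525 kg = 3212.5 kg.
3212.5 kg exceeds the passenger aircraft limit of 2500 kg for Category OX.
Category CR quantity: three 150 mL containers = 450 mL.
By passenger aircraft, Category CR is Forbidden regardless of quantity.

No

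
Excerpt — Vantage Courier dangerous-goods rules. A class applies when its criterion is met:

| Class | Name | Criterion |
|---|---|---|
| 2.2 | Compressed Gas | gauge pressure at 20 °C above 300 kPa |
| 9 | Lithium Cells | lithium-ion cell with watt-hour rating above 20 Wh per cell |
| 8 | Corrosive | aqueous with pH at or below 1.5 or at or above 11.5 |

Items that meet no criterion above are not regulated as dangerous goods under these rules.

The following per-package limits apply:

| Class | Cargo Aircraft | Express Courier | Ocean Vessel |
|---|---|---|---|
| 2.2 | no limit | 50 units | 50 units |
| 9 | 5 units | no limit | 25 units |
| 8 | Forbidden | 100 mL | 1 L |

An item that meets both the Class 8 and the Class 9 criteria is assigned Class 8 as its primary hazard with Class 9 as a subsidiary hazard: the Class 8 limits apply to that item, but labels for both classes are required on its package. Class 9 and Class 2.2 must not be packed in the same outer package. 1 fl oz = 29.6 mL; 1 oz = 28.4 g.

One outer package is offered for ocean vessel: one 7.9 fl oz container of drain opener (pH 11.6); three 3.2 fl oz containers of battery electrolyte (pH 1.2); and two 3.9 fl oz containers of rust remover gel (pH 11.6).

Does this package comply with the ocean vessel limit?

The drain opener has pH 11.6, which is ≥ 11.5, so it is Class 8 (Corrosive).
The battery electrolyte has pH 1.2, which is ≤ 1.5, so it is Class 8 (Corrosive).
pH 11.6 meets the Class 8 criterion (Corrosive), so the rust remover gel is Class 8.
Total Class 8: (one 7.9 fl oz container = 233.84 mL) + (three 3.2 fl oz containers = 284.16 mL) + (two 3.9 fl oz containers = 230.88 mL) = 748.88 mL.
748.88 mL ≤ 1 L (ocean vessel limit, Class 8) — within limit.

Yes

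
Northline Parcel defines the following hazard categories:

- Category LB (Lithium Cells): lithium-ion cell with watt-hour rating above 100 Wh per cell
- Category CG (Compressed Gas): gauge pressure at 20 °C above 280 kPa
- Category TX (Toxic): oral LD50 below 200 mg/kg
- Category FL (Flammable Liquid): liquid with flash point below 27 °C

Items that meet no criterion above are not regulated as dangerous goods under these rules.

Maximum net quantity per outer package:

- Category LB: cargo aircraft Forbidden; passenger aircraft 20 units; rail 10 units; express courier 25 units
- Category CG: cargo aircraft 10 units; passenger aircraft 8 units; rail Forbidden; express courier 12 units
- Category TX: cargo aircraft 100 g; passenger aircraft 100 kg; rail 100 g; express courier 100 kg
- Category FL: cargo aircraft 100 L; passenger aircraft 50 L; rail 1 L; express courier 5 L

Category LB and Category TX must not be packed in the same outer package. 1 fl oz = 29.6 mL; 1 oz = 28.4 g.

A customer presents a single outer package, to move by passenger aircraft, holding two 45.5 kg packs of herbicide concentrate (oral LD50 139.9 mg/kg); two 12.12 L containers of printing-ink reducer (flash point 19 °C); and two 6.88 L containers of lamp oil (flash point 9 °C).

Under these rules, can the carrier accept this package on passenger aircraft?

Yes

With oral LD50 139.9 mg/kg (< 200 mg/kg), the herbicide concentrate falls in Category TX.
With flash point 19 °C (< 27 °C), the printing-ink reducer falls in Category FL.
Lamp oil: flash point 9 °C < 27 °C → Category FL (Flammable Liquid).
Category FL net quantity: (two 12.12 L containers = 24.24 L) + (two 6.88 L containers = 13.76 L) = 38 L.
38 L is within the passenger aircraft limit of 50 L for Category FL.
Category TX quantity: two 45.5 kg packs = 91 kg.
That is within the Category TX passenger aircraft limit of 100 kg.
The segregation rule (Category LB with Category TX) does not apply to Category FL with Category TX.
Every hazard category is within its passenger aircraft limit and no segregation rule is violated.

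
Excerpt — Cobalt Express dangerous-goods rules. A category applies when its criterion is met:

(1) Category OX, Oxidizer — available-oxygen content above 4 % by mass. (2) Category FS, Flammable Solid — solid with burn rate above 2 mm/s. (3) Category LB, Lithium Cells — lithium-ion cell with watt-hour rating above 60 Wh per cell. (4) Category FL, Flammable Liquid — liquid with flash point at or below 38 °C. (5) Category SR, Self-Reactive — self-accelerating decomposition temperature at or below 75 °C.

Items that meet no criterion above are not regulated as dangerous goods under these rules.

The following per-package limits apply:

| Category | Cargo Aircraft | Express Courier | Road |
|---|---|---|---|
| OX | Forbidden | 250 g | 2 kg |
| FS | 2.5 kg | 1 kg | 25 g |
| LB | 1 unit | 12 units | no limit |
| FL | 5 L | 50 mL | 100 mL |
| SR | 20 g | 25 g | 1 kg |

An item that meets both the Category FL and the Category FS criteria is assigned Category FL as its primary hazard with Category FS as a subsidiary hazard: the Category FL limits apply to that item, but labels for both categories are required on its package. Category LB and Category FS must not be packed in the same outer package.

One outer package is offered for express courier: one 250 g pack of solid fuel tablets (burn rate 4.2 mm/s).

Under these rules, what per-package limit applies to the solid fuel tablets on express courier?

With burn rate 4.2 mm/s (> 2 mm/s), the solid fuel tablets fall in Category FS.
The express courier limit for Category FS is 1 kg.

1 kg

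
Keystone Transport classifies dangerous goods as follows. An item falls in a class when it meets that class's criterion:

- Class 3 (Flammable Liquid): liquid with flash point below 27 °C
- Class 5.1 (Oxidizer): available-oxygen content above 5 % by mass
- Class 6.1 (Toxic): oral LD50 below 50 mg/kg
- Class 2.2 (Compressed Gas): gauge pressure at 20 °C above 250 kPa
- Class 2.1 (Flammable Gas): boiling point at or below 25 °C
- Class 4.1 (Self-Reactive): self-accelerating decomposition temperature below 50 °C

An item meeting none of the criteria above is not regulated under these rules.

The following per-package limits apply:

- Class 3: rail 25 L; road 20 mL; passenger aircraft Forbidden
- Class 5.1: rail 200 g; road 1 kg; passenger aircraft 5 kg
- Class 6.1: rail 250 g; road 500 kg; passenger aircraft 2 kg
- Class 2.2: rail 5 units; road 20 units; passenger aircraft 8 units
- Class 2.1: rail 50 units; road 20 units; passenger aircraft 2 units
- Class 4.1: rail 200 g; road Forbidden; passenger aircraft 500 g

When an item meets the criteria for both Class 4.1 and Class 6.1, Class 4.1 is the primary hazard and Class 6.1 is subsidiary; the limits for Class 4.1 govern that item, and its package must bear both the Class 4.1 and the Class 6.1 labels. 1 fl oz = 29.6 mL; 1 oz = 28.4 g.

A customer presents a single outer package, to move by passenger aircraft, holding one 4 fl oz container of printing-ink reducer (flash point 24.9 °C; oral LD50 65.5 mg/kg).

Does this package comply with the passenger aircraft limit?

No

Printing-ink reducer: flash point 24.9 °C < 27 °C → Class 3 (Flammable Liquid).
Class 3 quantity: one 4 fl oz container = 118.4 mL.
Class 3 is Forbidden by passenger aircraft.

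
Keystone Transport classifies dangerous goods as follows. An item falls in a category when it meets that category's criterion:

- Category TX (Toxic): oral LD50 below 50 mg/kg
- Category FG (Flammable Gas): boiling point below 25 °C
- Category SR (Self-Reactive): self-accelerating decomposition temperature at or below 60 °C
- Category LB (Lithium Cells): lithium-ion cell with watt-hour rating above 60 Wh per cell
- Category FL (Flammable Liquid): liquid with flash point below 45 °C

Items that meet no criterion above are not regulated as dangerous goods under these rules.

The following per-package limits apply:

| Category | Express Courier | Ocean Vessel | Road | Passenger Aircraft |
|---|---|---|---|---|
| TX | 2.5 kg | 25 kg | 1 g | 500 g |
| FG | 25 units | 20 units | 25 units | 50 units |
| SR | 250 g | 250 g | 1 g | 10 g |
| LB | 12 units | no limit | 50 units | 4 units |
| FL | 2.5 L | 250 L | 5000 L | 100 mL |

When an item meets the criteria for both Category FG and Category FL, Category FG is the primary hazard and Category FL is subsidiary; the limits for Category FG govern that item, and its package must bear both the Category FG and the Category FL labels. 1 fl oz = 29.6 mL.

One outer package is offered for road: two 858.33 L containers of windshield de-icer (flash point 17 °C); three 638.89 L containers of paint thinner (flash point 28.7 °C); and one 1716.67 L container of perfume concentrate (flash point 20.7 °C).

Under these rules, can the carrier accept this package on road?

No

Flash point 17 °C meets the Category FL criterion (Flammable Liquid), so the windshield de-icer is Category FL.
With flash point 28.7 °C (< 45 °C), the paint thinner falls in Category FL.
With flash point 20.7 °C (< 45 °C), the perfume concentrate falls in Category FL.
Category FL net quantity: (two 858.33 L containers = 1716.66 L) + (three 638.89 L containers = 1916.67 L) + 1716.67 L = 5350 L.
5350 L exceeds the road limit of 5000 L for Category FL.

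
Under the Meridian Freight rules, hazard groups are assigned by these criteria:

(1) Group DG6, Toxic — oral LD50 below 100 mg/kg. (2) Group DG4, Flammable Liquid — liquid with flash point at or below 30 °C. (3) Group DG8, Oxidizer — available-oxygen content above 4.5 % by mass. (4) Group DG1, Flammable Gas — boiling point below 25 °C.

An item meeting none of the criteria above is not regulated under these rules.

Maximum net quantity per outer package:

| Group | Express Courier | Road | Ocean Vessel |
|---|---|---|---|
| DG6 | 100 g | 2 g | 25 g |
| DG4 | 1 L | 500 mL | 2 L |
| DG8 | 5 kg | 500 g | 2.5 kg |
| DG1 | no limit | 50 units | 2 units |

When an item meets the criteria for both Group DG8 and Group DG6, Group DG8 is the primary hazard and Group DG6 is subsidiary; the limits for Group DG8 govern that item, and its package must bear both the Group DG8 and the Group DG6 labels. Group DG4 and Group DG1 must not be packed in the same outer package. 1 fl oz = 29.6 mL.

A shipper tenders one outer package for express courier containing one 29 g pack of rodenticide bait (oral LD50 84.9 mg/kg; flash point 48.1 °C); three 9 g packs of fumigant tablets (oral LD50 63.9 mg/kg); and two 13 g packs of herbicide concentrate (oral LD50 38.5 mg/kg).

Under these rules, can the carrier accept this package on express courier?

Oral LD50 84.9 mg/kg meets the Group DG6 criterion (Toxic), so the rodenticide bait is Group DG6.
With oral LD50 63.9 mg/kg (< 100 mg/kg), the fumigant tablets fall in Group DG6.
The herbicide concentrate has oral LD50 38.5 mg/kg, which is < 100 mg/kg, so it is Group DG6 (Toxic).
Group DG6 net quantity: 29 g + (three 9 g packs = 27 g) + (two 13 g packs = 26 g) = 82 g.
82 g ≤ 100 g (express courier limit, Group DG6) — within limit.

Yes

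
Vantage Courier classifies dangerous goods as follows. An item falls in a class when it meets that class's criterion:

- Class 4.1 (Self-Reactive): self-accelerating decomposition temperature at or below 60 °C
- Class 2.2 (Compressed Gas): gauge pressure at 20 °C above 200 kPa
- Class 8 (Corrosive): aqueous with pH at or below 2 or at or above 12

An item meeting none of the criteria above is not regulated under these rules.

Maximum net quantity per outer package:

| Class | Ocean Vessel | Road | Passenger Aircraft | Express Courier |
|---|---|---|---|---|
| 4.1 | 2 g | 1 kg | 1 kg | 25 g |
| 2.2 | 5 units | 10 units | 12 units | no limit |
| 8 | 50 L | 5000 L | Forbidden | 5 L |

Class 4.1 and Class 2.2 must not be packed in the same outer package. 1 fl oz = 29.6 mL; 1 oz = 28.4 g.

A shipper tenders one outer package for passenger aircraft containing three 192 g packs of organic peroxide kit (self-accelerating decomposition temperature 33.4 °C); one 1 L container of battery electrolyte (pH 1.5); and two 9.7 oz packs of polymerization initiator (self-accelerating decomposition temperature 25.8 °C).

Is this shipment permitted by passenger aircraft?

No

With self-accelerating decomposition temperature 33.4 °C (≤ 60 °C), the organic peroxide kit falls in Class 4.1.
With pH 1.5 (≤ 2), the battery electrolyte falls in Class 8.
The polymerization initiator has self-accelerating decomposition temperature 25.8 °C, which is ≤ 60 °C, so it is Class 4.1 (Self-Reactive).
Total Class 4.1: (three 192 g packs = 576 g) + (two 9.7 oz packs = 550.96 g) = 1126.96 g.
1126.96 g > 1 kg (passenger aircraft limit, Class 4.1) — over the limit.
Class 8 quantity: 1 L.
By passenger aircraft, Class 8 is Forbidden regardless of quantity.
The segregation rule (Class 4.1 with Class 2.2) does not apply to Class 4.1 with Class 8.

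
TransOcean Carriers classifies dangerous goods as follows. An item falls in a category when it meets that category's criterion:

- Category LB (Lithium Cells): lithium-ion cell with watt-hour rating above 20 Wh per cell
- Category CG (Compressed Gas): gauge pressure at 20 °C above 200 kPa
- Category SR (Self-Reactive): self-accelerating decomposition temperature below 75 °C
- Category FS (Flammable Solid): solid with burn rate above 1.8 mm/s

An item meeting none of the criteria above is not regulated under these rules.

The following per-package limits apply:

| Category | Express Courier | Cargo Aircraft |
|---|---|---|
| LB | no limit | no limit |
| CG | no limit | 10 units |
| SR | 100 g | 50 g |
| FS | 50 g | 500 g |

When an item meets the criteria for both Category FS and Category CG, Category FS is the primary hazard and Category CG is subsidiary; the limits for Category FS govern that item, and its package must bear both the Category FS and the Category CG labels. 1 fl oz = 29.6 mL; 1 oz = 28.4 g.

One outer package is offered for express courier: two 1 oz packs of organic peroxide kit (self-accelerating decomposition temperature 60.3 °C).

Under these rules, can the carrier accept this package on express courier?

Yes

Self-accelerating decomposition temperature 60.3 °C meets the Category SR criterion (Self-Reactive), so the organic peroxide kit is Category SR.
Category SR quantity: two 1 oz packs = 56.8 g.
That is within the Category SR express courier limit of 100 g.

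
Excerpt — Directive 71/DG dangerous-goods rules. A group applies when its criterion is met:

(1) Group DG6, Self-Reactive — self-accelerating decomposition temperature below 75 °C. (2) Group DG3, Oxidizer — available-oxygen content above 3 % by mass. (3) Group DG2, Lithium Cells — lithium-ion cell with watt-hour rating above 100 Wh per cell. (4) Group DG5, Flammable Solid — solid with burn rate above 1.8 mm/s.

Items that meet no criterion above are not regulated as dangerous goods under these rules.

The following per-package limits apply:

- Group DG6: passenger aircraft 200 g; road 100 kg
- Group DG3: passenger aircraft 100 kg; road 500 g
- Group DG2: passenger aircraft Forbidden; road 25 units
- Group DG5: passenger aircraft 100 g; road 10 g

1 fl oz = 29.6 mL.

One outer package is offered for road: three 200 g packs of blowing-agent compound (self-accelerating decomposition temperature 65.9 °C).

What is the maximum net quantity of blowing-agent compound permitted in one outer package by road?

Blowing-agent compound: self-accelerating decomposition temperature 65.9 °C < 75 °C → Group DG6 (Self-Reactive).
The road limit for Group DG6 is 100 kg.

100 kg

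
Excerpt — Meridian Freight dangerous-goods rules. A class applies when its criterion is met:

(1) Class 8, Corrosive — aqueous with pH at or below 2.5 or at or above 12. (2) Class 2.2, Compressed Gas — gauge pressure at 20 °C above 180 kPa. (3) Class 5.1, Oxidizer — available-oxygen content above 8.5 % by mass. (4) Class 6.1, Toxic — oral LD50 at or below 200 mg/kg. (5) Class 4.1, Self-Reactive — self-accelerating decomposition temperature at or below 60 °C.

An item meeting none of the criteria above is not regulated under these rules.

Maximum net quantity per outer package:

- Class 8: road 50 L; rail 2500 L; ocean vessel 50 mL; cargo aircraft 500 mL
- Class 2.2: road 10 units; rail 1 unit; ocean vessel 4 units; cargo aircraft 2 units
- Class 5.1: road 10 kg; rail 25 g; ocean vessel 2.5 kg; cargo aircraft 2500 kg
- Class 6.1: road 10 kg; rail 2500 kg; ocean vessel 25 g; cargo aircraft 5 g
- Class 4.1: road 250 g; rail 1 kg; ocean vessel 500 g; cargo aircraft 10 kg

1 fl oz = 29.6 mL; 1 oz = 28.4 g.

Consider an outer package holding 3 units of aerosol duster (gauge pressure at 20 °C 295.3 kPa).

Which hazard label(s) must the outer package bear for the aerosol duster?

Class 2.2

With gauge pressure at 20 °C 295.3 kPa (> 180 kPa), the aerosol duster falls in Class 2.2.
Only the Class 2.2 label is required.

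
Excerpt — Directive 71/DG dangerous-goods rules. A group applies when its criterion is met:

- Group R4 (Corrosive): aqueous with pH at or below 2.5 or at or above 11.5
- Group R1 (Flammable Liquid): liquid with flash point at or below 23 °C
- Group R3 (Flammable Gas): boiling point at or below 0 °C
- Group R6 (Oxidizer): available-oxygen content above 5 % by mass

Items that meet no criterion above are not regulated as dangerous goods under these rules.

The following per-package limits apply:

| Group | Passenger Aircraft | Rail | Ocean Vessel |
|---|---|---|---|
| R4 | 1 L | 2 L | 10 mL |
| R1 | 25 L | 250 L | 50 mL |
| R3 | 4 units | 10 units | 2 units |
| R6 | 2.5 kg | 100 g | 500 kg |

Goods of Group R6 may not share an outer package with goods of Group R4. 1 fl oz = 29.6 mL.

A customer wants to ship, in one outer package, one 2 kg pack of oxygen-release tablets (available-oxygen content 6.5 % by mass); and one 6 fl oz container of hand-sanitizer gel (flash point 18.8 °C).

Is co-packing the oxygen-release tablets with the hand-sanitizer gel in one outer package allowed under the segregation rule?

Oxygen-release tablets: available-oxygen content 6.5 % by mass > 5 % by mass → Group R6 (Oxidizer).
The hand-sanitizer gel has flash point 18.8 °C, which is ≤ 23 °C, so it is Group R1 (Flammable Liquid).
No segregation rule bars Group R6 with Group R1.

Yes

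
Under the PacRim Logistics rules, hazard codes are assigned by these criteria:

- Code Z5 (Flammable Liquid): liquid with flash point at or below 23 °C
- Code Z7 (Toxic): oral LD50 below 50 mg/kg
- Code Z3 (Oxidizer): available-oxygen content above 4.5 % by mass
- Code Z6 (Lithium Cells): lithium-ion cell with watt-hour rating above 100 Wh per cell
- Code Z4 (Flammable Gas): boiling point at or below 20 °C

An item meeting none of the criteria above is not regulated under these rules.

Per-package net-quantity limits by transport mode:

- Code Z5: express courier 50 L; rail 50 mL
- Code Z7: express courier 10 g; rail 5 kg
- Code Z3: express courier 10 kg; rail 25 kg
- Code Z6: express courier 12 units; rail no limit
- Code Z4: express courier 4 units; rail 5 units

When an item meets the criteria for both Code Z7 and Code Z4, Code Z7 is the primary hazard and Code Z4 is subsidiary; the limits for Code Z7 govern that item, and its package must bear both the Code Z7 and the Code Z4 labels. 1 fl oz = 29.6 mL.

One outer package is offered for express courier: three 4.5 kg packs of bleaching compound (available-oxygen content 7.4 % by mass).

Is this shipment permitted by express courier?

Bleaching compound: available-oxygen content 7.4 % by mass > 4.5 % by mass → Code Z3 (Oxidizer).
Code Z3 quantity: three 4.5 kg packs = 13.5 kg.
That exceeds the Code Z3 express courier limit of 10 kg.

No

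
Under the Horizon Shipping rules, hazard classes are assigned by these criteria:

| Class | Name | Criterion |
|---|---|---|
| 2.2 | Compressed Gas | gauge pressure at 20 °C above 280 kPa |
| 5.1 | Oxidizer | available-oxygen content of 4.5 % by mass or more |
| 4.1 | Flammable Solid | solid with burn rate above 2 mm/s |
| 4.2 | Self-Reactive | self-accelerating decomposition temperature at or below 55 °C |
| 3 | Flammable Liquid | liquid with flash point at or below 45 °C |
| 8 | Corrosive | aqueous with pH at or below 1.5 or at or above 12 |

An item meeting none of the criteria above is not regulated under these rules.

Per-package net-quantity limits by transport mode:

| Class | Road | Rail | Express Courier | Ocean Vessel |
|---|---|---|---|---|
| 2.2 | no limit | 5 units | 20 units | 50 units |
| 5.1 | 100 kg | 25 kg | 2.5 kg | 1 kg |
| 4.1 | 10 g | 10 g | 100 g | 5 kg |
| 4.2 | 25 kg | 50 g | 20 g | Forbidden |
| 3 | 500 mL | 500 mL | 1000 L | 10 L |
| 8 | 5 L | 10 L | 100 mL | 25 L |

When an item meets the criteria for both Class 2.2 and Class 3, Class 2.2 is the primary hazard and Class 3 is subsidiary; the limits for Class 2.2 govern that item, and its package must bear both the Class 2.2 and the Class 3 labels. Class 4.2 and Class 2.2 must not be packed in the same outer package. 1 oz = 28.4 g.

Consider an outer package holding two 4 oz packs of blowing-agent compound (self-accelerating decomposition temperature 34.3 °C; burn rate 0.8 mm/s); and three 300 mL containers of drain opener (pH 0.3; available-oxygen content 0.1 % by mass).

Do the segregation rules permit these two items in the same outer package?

Self-accelerating decomposition temperature 34.3 °C meets the Class 4.2 criterion (Self-Reactive), so the blowing-agent compound is Class 4.2.
The drain opener has pH 0.3, which is ≤ 1.5, so it is Class 8 (Corrosive).
No segregation rule bars Class 4.2 with Class 8.

Yes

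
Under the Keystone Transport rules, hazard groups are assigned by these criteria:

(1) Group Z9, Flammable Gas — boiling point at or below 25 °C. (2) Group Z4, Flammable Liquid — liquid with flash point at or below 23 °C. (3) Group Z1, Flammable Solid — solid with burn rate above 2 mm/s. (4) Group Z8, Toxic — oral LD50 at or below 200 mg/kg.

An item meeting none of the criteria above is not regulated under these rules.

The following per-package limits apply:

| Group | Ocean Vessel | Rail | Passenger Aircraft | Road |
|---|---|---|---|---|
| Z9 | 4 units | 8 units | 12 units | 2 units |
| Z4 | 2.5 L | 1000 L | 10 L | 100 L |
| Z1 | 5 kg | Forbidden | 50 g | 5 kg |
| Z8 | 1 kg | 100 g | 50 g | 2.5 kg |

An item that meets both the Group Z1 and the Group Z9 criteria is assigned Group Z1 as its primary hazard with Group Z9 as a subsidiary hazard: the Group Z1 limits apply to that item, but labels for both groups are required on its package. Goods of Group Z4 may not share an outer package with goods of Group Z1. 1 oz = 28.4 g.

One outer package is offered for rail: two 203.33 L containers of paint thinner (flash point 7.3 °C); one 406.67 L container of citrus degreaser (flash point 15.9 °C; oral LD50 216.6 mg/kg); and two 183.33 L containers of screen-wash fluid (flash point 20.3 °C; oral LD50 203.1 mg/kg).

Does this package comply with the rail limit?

The paint thinner has flash point 7.3 °C, which is ≤ 23 °C, so it is Group Z4 (Flammable Liquid).
With flash point 15.9 °C (≤ 23 °C), the citrus degreaser falls in Group Z4.
Screen-wash fluid: flash point 20.3 °C ≤ 23 °C → Group Z4 (Flammable Liquid).
Group Z4 net quantity: (two 203.33 L containers = 406.66 L) + 406.67 L + (two 183.33 L containers = 366.66 L) = 1179.99 L.
1179.99 L exceeds the rail limit of 1000 L for Group Z4.

No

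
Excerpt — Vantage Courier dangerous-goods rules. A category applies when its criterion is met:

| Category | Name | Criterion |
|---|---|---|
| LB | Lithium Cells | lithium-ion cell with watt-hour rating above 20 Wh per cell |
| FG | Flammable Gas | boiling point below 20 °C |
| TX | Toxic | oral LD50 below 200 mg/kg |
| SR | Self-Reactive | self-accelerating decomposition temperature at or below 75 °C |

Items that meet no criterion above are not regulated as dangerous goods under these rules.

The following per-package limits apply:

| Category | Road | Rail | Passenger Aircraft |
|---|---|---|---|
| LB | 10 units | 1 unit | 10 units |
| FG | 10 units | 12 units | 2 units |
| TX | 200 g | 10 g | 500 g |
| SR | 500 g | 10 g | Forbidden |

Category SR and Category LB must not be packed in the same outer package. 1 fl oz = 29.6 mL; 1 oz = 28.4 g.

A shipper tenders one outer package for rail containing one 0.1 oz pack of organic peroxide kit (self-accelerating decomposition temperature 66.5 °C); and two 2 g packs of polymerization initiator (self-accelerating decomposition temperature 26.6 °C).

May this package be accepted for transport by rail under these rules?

Yes

Organic peroxide kit: self-accelerating decomposition temperature 66.5 °C ≤ 75 °C → Category SR (Self-Reactive).
Self-accelerating decomposition temperature 26.6 °C meets the Category SR criterion (Self-Reactive), so the polymerization initiator is Category SR.
Total Category SR: (one 0.1 oz pack = 2.84 g) + (two 2 g packs = 4 g) = 6.84 g.
6.84 g ≤ 10 g (rail limit, Category SR) — within limit.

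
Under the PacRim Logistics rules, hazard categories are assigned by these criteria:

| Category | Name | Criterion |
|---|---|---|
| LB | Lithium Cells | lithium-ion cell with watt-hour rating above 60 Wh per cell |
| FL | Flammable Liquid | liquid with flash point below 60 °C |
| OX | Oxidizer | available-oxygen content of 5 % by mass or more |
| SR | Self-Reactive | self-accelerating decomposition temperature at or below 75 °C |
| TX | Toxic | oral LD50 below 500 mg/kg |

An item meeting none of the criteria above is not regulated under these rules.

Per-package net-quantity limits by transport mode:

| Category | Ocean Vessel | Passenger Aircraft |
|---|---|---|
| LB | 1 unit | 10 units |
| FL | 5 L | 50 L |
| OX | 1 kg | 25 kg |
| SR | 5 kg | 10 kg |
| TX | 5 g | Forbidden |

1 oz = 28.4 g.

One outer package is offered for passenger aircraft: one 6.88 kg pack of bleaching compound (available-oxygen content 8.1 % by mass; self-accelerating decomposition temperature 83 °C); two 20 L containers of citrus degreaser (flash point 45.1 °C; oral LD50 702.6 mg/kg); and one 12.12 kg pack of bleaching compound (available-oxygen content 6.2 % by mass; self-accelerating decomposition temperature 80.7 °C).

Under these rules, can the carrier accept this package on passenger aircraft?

Yes

Available-oxygen content 8.1 % by mass meets the Category OX criterion (Oxidizer), so the bleaching compound is Category OX.
With flash point 45.1 °C (< 60 °C), the citrus degreaser falls in Category FL.
The bleaching compound has available-oxygen content 6.2 % by mass, which is ≥ 5 % by mass, so it is Category OX (Oxidizer).
Total Category OX: 6.88 kg + 12.12 kg = 19 kg.
19 kg is within the passenger aircraft limit of 25 kg for Category OX.
Category FL quantity: two 20 L containers = 40 L.
That is within the Category FL passenger aircraft limit of 50 L.
Every hazard category is within its passenger aircraft limit and no segregation rule is violated.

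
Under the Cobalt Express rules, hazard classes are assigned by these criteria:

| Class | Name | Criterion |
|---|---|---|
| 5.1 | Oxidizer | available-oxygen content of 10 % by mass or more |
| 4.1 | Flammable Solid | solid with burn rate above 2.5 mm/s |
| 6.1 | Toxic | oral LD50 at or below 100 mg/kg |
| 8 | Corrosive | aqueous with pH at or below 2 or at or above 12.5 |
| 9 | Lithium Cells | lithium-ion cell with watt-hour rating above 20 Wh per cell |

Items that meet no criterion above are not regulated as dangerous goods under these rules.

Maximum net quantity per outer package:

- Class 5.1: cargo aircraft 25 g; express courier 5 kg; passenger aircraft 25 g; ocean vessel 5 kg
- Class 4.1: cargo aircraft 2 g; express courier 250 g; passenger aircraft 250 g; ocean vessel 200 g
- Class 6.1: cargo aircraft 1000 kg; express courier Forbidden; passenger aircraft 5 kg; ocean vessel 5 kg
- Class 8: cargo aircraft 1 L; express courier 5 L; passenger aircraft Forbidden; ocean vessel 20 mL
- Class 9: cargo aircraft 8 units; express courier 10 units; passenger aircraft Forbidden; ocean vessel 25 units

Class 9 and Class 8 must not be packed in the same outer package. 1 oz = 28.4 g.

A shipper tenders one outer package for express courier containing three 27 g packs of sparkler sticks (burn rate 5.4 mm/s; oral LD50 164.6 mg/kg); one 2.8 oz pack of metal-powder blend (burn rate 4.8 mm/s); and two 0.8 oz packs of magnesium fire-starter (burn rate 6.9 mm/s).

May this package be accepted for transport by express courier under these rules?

Yes

Burn rate 5.4 mm/s meets the Class 4.1 criterion (Flammable Solid), so the sparkler sticks are Class 4.1.
Metal-powder blend: burn rate 4.8 mm/s > 2.5 mm/s → Class 4.1 (Flammable Solid).
With burn rate 6.9 mm/s (> 2.5 mm/s), the magnesium fire-starter falls in Class 4.1.
Class 4.1 net quantity: (three 27 g packs = 81 g) + (one 2.8 oz pack = 79.52 g) + (two 0.8 oz packs = 45.44 g) = 205.96 g.
205.96 g ≤ 250 g (express courier limit, Class 4.1) — within limit.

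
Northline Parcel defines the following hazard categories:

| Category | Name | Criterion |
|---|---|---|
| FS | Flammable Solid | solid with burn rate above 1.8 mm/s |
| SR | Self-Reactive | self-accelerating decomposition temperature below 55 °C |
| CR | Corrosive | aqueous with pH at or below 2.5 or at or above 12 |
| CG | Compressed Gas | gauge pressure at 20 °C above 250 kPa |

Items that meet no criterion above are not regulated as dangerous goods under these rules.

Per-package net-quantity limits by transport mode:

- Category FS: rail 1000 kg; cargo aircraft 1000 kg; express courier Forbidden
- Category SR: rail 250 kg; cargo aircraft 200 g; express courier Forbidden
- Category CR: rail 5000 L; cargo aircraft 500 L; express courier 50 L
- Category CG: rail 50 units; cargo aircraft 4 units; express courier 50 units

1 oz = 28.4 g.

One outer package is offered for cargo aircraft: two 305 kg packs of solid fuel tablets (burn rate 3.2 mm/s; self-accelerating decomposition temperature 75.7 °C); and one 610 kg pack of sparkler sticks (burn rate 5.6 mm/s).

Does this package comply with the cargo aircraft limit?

No

Solid fuel tablets: burn rate 3.2 mm/s > 1.8 mm/s → Category FS (Flammable Solid).
Sparkler sticks: burn rate 5.6 mm/s > 1.8 mm/s → Category FS (Flammable Solid).
Category FS net quantity: (two 305 kg packs = 610 kg) + 610 kg = 1220 kg.
1220 kg exceeds the cargo aircraft limit of 1000 kg for Category FS.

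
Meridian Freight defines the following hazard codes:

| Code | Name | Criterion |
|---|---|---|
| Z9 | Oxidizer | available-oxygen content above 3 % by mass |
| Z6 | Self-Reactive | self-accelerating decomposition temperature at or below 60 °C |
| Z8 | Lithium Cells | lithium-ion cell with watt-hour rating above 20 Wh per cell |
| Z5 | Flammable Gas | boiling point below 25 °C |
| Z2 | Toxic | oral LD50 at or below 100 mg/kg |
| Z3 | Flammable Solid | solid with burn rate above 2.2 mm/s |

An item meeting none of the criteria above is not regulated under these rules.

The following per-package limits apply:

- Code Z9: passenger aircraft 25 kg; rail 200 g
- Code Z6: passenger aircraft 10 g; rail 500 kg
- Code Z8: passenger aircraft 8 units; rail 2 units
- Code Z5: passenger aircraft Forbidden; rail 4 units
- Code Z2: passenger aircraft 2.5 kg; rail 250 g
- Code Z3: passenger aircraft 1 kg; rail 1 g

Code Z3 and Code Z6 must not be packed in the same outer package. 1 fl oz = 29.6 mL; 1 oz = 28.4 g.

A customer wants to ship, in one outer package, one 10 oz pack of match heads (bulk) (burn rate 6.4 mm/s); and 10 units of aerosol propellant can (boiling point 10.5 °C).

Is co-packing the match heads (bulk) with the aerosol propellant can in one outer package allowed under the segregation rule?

With burn rate 6.4 mm/s (> 2.2 mm/s), the match heads (bulk) fall in Code Z3.
With boiling point 10.5 °C (< 25 °C), the aerosol propellant can falls in Code Z5.
No segregation rule bars Code Z3 with Code Z5.

Yes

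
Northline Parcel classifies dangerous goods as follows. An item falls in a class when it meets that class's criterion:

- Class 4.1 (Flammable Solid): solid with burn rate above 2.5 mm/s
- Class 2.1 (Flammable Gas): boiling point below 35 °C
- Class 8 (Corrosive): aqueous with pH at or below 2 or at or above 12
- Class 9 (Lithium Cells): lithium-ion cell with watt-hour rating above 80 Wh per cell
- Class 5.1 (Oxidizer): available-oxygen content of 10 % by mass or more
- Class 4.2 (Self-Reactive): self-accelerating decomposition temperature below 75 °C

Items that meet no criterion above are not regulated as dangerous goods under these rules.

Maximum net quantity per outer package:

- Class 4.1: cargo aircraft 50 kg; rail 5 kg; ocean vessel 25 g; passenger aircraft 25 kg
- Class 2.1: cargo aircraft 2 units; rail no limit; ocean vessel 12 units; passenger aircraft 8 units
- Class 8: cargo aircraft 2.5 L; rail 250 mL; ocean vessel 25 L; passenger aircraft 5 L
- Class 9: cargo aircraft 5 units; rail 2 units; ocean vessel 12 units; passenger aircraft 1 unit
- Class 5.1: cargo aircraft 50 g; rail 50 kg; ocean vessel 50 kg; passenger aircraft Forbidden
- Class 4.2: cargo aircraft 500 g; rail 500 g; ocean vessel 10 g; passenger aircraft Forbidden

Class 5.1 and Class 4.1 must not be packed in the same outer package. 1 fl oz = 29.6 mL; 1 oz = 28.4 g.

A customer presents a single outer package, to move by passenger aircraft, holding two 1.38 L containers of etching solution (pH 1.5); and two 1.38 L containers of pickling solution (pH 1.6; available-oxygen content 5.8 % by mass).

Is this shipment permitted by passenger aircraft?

pH 1.5 meets the Class 8 criterion (Corrosive), so the etching solution is Class 8.
With pH 1.6 (≤ 2), the pickling solution falls in Class 8.
Total Class 8: (two 1.38 L containers = 2.76 L) + (two 1.38 L containers = 2.76 L) = 5.52 L.
5.52 L exceeds the passenger aircraft limit of 5 L for Class 8.

No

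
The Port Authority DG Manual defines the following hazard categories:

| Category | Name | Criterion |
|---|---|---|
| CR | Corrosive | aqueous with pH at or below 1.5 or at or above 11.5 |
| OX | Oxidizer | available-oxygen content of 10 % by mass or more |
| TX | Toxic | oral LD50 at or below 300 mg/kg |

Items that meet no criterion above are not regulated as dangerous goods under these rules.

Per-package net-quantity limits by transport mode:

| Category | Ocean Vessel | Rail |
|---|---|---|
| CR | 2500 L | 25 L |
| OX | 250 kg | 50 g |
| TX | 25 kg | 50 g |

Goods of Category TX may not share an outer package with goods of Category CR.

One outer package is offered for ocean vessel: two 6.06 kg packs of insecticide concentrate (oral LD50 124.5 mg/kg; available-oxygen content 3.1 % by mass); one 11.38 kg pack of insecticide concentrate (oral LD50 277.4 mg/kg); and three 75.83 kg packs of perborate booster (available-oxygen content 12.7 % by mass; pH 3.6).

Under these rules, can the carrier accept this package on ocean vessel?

The insecticide concentrate has oral LD50 124.5 mg/kg, which is ≤ 300 mg/kg, so it is Category TX (Toxic).
Insecticide concentrate: oral LD50 277.4 mg/kg ≤ 300 mg/kg → Category TX (Toxic).
The perborate booster has available-oxygen content 12.7 % by mass, which is ≥ 10 % by mass, so it is Category OX (Oxidizer).
Category TX net quantity: (two 6.06 kg packs = 12.12 kg) + 11.38 kg = 23.5 kg.
23.5 kg ≤ 25 kg (ocean vessel limit, Category TX) — within limit.
Category OX quantity: three 75.83 kg packs = 227.49 kg.
That is within the Category OX ocean vessel limit of 250 kg.
The segregation rule (Category TX with Category CR) does not apply to Category TX with Category OX.
Every hazard category is within its ocean vessel limit and no segregation rule is violated.

Yes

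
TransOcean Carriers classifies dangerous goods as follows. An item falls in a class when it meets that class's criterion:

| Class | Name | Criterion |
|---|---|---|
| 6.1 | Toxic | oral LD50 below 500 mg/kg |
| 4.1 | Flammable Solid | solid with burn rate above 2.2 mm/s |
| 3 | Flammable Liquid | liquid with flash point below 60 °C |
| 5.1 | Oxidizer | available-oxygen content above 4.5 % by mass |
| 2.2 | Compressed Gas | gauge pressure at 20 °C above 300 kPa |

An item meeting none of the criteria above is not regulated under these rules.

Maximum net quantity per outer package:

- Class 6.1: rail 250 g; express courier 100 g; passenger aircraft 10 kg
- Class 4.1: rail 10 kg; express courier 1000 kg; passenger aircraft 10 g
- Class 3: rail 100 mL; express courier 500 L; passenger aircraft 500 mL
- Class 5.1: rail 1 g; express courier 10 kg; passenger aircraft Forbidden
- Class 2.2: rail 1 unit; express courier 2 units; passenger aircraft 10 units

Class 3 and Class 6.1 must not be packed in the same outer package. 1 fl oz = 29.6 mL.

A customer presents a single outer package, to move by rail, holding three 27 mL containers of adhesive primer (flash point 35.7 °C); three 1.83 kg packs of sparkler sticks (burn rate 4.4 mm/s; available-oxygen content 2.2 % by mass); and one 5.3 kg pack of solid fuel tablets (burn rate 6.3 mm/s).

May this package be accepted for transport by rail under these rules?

With flash point 35.7 °C (< 60 °C), the adhesive primer falls in Class 3.
Sparkler sticks: burn rate 4.4 mm/s > 2.2 mm/s → Class 4.1 (Flammable Solid).
Solid fuel tablets: burn rate 6.3 mm/s > 2.2 mm/s → Class 4.1 (Flammable Solid).
Total Class 4.1: (three 1.83 kg packs = 5.49 kg) + 5.3 kg = 10.79 kg.
That exceeds the Class 4.1 rail limit of 10 kg.
Class 3 quantity: three 27 mL containers = 81 mL.
81 mL ≤ 100 mL (rail limit, Class 3) — within limit.
The segregation rule (Class 3 with Class 6.1) does not apply to Class 4.1 with Class 3.

No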